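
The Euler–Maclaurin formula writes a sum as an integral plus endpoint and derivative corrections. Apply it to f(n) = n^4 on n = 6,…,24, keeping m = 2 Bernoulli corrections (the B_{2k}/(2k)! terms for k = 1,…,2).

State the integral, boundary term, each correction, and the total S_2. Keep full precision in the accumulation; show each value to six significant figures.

Integral: ∫_6^24 x^4 dx = 1.59097e+06.
Endpoint term: (f(6) + f(24))/2 = (1296.00 + 331776)/2 = 166536.
So far: 1.75751e+06.
Order-1 term: 1/12 · (55296.0 − 864.000) = 4536.00.
After k=1: 1.76204e+06.
Order-2 term: −1/720 · (576.000 − 144.000) = -0.600000.

S_2 ≈ 1.76204e+06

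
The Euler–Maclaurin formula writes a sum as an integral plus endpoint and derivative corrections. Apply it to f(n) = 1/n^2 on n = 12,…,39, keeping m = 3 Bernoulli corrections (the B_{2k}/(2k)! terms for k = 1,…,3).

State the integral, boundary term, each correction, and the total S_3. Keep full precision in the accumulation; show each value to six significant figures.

S_3 ≈ 0.0615868

The integral term ∫_12^39 1/x^2 dx = 0.0576923.
Boundary: ½(f(12) + f(39)) = ½(0.00694444 + 0.000657462) = 0.00380095.
Running total after boundary: 0.0614933.
Order-1 term: 1/12 · (-3.37160e-05 − (-0.00115741)) = 9.36409e-05.
After k=1: 0.0615869.
Order-2 term: −1/720 · (-2.66004e-07 − (-9.64506e-05)) = -1.33590e-07.
After k=2: 0.0615868.
Order-3 term: 1/30240 · (-5.24663e-09 − (-2.00939e-05)) = 6.64307e-10.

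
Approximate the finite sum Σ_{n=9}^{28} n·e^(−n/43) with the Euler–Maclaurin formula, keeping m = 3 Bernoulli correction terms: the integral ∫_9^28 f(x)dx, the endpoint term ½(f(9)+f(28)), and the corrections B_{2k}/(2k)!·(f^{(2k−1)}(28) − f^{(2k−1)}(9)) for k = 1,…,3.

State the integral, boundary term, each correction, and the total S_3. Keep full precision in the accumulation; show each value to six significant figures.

The integral term ∫_9^28 x·e^(−x/43) dx = 221.778.
Endpoint term: (f(9) + f(28))/2 = (7.30035 + 14.6003)/2 = 10.9503.
Running total after boundary: 232.728.
Correction k=1: B_{2}/2! · (f^{(1)}(28) − f^{(1)}(9)) = 1/12 · (0.181897 − 0.641374) = -0.0382898.
Partial sum through k=1: 232.690.
Correction k=2: B_{4}/4! · (f^{(3)}(28) − f^{(3)}(9)) = −1/720 · (0.000662399 − 0.00122427) = 7.80376e-07.
Partial sum through k=2: 232.690.
Correction k=3: B_{6}/6! · (f^{(5)}(28) − f^{(5)}(9)) = 1/30240 · (6.63289e-07 − 1.13665e-06) = -1.56534e-11.

S_3 ≈ 232.690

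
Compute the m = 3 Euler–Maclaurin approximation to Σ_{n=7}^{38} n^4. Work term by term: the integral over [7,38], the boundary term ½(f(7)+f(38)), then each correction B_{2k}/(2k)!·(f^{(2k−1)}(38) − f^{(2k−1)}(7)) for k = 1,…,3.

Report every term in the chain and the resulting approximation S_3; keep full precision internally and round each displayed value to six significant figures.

The integral term ∫_7^38 x^4 dx = 1.58437e+07.
Endpoint term: (f(7) + f(38))/2 = (2401.00 + 2.08514e+06)/2 = 1.04377e+06.
So far: 1.68874e+07.
Order-1 term: 1/12 · (219488 − 1372.00) = 18176.3.
After k=1: 1.69056e+07.
Order-2 term: −1/720 · (912.000 − 168.000) = -1.03333.
After k=2: 1.69056e+07.
Order-3 term: 1/30240 · (0.00000 − 0.00000) = 0.00000.

S_3 ≈ 1.69056e+07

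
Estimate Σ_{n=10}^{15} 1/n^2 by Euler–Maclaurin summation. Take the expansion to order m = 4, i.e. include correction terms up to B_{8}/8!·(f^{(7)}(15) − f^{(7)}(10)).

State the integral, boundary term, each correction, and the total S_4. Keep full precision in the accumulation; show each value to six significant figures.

S_4 ≈ 0.0406726

The integral term ∫_10^15 1/x^2 dx = 0.0333333.
½[f(10) + f(15)] = ½[0.0100000 + 0.00444444] = 0.00722222.
Running total after boundary: 0.0405556.
k=1: B_{2}/(2)! × [f^{(1)}(15) − f^{(1)}(10)] = 1/12 × (-0.000592593 − (-0.00200000)) = 0.000117284.
Running total after k=1: 0.0406728.
k=2: B_{4}/(4)! × [f^{(3)}(15) − f^{(3)}(10)] = −1/720 × (-3.16049e-05 − (-0.000240000)) = -2.89438e-07.
Running total after k=2: 0.0406726.
k=3: B_{6}/(6)! × [f^{(5)}(15) − f^{(5)}(10)] = 1/30240 × (-4.21399e-06 − (-7.20000e-05)) = 2.24160e-09.
Running total after k=3: 0.0406726.
k=4: B_{8}/(8)! × [f^{(7)}(15) − f^{(7)}(10)] = −1/1209600 × (-1.04882e-06 − (-4.03200e-05)) = -3.24663e-11.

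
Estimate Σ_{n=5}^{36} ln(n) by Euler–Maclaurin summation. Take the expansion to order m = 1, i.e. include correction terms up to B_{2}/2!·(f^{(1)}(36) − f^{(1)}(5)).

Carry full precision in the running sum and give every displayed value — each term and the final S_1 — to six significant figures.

S_1 ≈ 92.5416

The integral term ∫_5^36 ln(x) dx = 89.9595.
½[f(5) + f(36)] = ½[1.60944 + 3.58352] = 2.59648.
So far: 92.5560.
Order-1 term: 1/12 · (0.0277778 − 0.200000) = -0.0143519.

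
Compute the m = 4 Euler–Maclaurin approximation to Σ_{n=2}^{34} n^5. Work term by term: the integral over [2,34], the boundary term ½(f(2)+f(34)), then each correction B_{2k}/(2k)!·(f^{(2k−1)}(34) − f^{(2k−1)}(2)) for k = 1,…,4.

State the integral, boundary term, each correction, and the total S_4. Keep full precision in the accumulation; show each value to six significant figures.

S_4 ≈ 2.80742e+08

The integral term ∫_2^34 x^5 dx = 2.57467e+08.
½[f(2) + f(34)] = ½[32.0000 + 4.54354e+07] = 2.27177e+07.
Integral + boundary = 2.80185e+08.
Order-1 term: 1/12 · (6.68168e+06 − 80.0000) = 556800.
Partial sum through k=1: 2.80742e+08.
Order-2 term: −1/720 · (69360.0 − 240.000) = -96.0000.
Partial sum through k=2: 2.80742e+08.
Order-3 term: 1/30240 · (120.000 − 120.000) = 0.00000.
Partial sum through k=3: 2.80742e+08.
Order-4 term: −1/1209600 · (0.00000 − 0.00000) = 0.00000.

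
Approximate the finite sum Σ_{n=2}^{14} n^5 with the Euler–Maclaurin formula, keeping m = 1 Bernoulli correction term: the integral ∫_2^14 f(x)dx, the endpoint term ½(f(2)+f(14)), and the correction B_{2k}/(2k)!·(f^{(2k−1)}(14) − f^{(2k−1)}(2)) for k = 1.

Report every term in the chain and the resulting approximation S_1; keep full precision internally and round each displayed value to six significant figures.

S_1 ≈ 1.53984e+06

∫_2^14 x^5 dx evaluates to 1.25491e+06.
Boundary: ½(f(2) + f(14)) = ½(32.0000 + 537824) = 268928.
Running total after boundary: 1.52384e+06.
k=1: B_{2}/(2)! × [f^{(1)}(14) − f^{(1)}(2)] = 1/12 × (192080 − 80.0000) = 16000.0.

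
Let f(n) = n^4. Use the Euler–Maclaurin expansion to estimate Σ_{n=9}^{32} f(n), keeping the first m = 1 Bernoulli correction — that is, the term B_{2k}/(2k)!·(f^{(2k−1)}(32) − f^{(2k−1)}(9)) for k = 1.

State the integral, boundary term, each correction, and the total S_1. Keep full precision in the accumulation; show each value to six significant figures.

Integral: ∫_9^32 x^4 dx = 6.69908e+06.
Endpoint term: (f(9) + f(32))/2 = (6561.00 + 1.04858e+06)/2 = 527568.
So far: 7.22665e+06.
k=1: B_{2}/(2)! × [f^{(1)}(32) − f^{(1)}(9)] = 1/12 × (131072 − 2916.00) = 10679.7.

S_1 ≈ 7.23732e+06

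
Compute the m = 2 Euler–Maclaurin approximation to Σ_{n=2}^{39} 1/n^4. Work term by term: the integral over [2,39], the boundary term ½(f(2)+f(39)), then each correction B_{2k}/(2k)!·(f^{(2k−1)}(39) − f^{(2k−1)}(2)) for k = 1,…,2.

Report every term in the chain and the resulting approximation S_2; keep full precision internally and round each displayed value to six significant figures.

The integral term ∫_2^39 1/x^4 dx = 0.0416610.
½[f(2) + f(39)] = ½[0.0625000 + 4.32257e-07] = 0.0312502.
Integral + boundary = 0.0729113.
k=1: B_{2}/(2)! × [f^{(1)}(39) − f^{(1)}(2)] = 1/12 × (-4.43340e-08 − (-0.125000)) = 0.0104167.
After k=1: 0.0833279.
k=2: B_{4}/(4)! × [f^{(3)}(39) − f^{(3)}(2)] = −1/720 × (-8.74438e-10 − (-0.937500)) = -0.00130208.

S_2 ≈ 0.0820258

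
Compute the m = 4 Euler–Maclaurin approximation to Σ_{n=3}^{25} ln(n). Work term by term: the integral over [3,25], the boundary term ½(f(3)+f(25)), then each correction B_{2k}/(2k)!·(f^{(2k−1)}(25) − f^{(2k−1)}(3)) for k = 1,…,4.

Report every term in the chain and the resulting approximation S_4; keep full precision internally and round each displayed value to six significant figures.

∫_3^25 ln(x) dx evaluates to 55.1761.
Boundary: ½(f(3) + f(25)) = ½(1.09861 + 3.21888) = 2.15874.
Integral + boundary = 57.3348.
k=1: B_{2}/(2)! × [f^{(1)}(25) − f^{(1)}(3)] = 1/12 × (0.0400000 − 0.333333) = -0.0244444.
After k=1: 57.3104.
k=2: B_{4}/(4)! × [f^{(3)}(25) − f^{(3)}(3)] = −1/720 × (0.000128000 − 0.0740741) = 0.000102703.
After k=2: 57.3105.
k=3: B_{6}/(6)! × [f^{(5)}(25) − f^{(5)}(3)] = 1/30240 × (2.45760e-06 − 0.0987654) = -3.26597e-06.
After k=3: 57.3105.
k=4: B_{8}/(8)! × [f^{(7)}(25) − f^{(7)}(3)] = −1/1209600 × (1.17965e-07 − 0.329218) = 2.72171e-07.

S_4 ≈ 57.3105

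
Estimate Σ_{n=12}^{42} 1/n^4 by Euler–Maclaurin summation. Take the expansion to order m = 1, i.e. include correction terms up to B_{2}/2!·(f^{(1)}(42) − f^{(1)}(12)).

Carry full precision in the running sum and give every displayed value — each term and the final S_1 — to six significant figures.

S_1 ≈ 0.000214012

∫_12^42 1/x^4 dx evaluates to 0.000188402.
½[f(12) + f(42)] = ½[4.82253e-05 + 3.21368e-07] = 2.42733e-05.
Integral + boundary = 0.000212675.
Order-1 term: 1/12 · (-3.06065e-08 − (-1.60751e-05)) = 1.33704e-06.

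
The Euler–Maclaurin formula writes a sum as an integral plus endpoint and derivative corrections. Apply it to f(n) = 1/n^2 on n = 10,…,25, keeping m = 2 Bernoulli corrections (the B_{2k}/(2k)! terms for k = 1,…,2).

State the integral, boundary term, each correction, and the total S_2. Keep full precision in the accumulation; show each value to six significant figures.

S_2 ≈ 0.0659557

∫_10^25 1/x^2 dx evaluates to 0.0600000.
Endpoint term: (f(10) + f(25))/2 = (0.0100000 + 0.00160000)/2 = 0.00580000.
Running total after boundary: 0.0658000.
k=1: B_{2}/(2)! × [f^{(1)}(25) − f^{(1)}(10)] = 1/12 × (-0.000128000 − (-0.00200000)) = 0.000156000.
Running total after k=1: 0.0659560.
k=2: B_{4}/(4)! × [f^{(3)}(25) − f^{(3)}(10)] = −1/720 × (-2.45760e-06 − (-0.000240000)) = -3.29920e-07.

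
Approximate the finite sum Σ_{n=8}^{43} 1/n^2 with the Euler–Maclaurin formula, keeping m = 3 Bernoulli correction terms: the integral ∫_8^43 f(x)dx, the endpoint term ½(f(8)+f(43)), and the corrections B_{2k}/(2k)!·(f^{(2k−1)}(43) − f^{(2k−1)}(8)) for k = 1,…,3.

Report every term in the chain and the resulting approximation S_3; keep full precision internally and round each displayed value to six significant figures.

S_3 ≈ 0.110150

∫_8^43 1/x^2 dx evaluates to 0.101744.
Boundary: ½(f(8) + f(43)) = ½(0.0156250 + 0.000540833) = 0.00808292.
Running total after boundary: 0.109827.
k=1: B_{2}/(2)! × [f^{(1)}(43) − f^{(1)}(8)] = 1/12 × (-2.51550e-05 − (-0.00390625)) = 0.000323425.
Partial sum through k=1: 0.110151.
k=2: B_{4}/(4)! × [f^{(3)}(43) − f^{(3)}(8)] = −1/720 × (-1.63256e-07 − (-0.000732422)) = -1.01703e-06.
Partial sum through k=2: 0.110150.
k=3: B_{6}/(6)! × [f^{(5)}(43) − f^{(5)}(8)] = 1/30240 × (-2.64883e-09 − (-0.000343323)) = 1.13532e-08.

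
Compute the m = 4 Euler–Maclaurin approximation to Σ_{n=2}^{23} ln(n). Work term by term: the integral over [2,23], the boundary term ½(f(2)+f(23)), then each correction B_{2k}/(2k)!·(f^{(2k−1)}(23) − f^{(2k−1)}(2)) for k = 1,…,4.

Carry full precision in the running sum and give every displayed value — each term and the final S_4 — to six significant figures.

S_4 ≈ 51.6067

The integral term ∫_2^23 ln(x) dx = 49.7301.
Endpoint term: (f(2) + f(23))/2 = (0.693147 + 3.13549)/2 = 1.91432.
Integral + boundary = 51.6444.
Order-1 term: 1/12 · (0.0434783 − 0.500000) = -0.0380435.
Running total after k=1: 51.6063.
Order-2 term: −1/720 · (0.000164379 − 0.250000) = 0.000346994.
Running total after k=2: 51.6067.
Order-3 term: 1/30240 · (3.72883e-06 − 0.750000) = -2.48015e-05.
Running total after k=3: 51.6067.
Order-4 term: −1/1209600 · (2.11465e-07 − 5.62500) = 4.65030e-06.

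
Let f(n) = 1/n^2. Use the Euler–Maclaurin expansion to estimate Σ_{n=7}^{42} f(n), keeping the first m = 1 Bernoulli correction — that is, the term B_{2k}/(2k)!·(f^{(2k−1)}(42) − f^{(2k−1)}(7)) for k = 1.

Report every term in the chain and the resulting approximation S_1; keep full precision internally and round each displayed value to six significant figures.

S_1 ≈ 0.130019

∫_7^42 1/x^2 dx evaluates to 0.119048.
Endpoint term: (f(7) + f(42))/2 = (0.0204082 + 0.000566893)/2 = 0.0104875.
Running total after boundary: 0.129535.
Order-1 term: 1/12 · (-2.69949e-05 − (-0.00583090)) = 0.000483659.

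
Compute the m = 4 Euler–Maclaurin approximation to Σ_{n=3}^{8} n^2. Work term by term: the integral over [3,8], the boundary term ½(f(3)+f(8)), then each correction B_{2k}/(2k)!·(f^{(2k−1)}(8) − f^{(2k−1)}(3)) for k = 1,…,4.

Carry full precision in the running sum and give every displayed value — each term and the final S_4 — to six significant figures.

The integral term ∫_3^8 x^2 dx = 161.667.
Endpoint term: (f(3) + f(8))/2 = (9.00000 + 64.0000)/2 = 36.5000.
Running total after boundary: 198.167.
Order-1 term: 1/12 · (16.0000 − 6.00000) = 0.833333.
After k=1: 199.000.
Order-2 term: −1/720 · (0.00000 − 0.00000) = 0.00000.
After k=2: 199.000.
Order-3 term: 1/30240 · (0.00000 − 0.00000) = 0.00000.
After k=3: 199.000.
Order-4 term: −1/1209600 · (0.00000 − 0.00000) = 0.00000.

S_4 ≈ 199.000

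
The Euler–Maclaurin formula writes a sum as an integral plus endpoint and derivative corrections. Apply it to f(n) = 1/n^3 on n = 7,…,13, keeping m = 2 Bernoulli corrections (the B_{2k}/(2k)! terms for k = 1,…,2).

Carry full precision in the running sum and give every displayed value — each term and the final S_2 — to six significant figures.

Integral: ∫_7^13 1/x^3 dx = 0.00724550.
½[f(7) + f(13)] = ½[0.00291545 + 0.000455166] = 0.00168531.
Integral + boundary = 0.00893081.
Order-1 term: 1/12 · (-0.000105038 − (-0.00124948)) = 9.53701e-05.
Partial sum through k=1: 0.00902618.
Order-2 term: −1/720 · (-1.24306e-05 − (-0.000509992)) = -6.91057e-07.

S_2 ≈ 0.00902549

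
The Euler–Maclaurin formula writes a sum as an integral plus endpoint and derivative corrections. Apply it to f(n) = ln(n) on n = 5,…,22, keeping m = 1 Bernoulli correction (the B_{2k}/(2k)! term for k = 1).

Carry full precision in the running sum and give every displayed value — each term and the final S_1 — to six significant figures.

S_1 ≈ 45.2931

The integral term ∫_5^22 ln(x) dx = 42.9557.
Endpoint term: (f(5) + f(22))/2 = (1.60944 + 3.09104)/2 = 2.35024.
So far: 45.3060.
Order-1 term: 1/12 · (0.0454545 − 0.200000) = -0.0128788.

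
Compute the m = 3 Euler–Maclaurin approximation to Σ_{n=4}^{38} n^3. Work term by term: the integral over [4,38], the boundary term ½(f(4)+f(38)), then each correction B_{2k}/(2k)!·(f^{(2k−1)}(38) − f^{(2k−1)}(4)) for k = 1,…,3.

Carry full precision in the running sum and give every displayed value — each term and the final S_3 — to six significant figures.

The integral term ∫_4^38 x^3 dx = 521220.
Endpoint term: (f(4) + f(38))/2 = (64.0000 + 54872.0)/2 = 27468.0.
So far: 548688.
k=1: B_{2}/(2)! × [f^{(1)}(38) − f^{(1)}(4)] = 1/12 × (4332.00 − 48.0000) = 357.000.
After k=1: 549045.
k=2: B_{4}/(4)! × [f^{(3)}(38) − f^{(3)}(4)] = −1/720 × (6.00000 − 6.00000) = 0.00000.
After k=2: 549045.
k=3: B_{6}/(6)! × [f^{(5)}(38) − f^{(5)}(4)] = 1/30240 × (0.00000 − 0.00000) = 0.00000.

S_3 ≈ 549045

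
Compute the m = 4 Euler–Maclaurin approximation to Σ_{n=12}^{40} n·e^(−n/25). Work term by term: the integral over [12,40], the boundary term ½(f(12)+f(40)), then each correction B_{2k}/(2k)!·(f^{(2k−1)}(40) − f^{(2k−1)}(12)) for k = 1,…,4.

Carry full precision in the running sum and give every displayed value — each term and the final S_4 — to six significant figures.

S_4 ≈ 252.007

Integral: ∫_12^40 x·e^(−x/25) dx = 244.293.
½[f(12) + f(40)] = ½[7.42540 + 8.07586] = 7.75063.
Running total after boundary: 252.043.
Correction k=1: B_{2}/2! · (f^{(1)}(40) − f^{(1)}(12)) = 1/12 · (-0.121138 − 0.321767) = -0.0369088.
Running total after k=1: 252.007.
Correction k=2: B_{4}/4! · (f^{(3)}(40) − f^{(3)}(12)) = −1/720 · (0.000452248 − 0.00249493) = 2.83706e-06.
Running total after k=2: 252.007.
Correction k=3: B_{6}/6! · (f^{(5)}(40) − f^{(5)}(12)) = 1/30240 · (1.75731e-06 − 7.16007e-06) = -1.78663e-10.
Running total after k=3: 252.007.
Correction k=4: B_{8}/8! · (f^{(7)}(40) − f^{(7)}(12)) = −1/1209600 · (4.46563e-09 − 1.65252e-08) = 9.96987e-15.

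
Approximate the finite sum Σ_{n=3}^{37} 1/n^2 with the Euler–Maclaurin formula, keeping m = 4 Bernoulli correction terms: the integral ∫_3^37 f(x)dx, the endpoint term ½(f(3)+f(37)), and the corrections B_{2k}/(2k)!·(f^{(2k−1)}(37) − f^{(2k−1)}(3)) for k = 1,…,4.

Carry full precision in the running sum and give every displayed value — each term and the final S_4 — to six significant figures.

S_4 ≈ 0.368269

Integral: ∫_3^37 1/x^2 dx = 0.306306.
Boundary: ½(f(3) + f(37)) = ½(0.111111 + 0.000730460) = 0.0559208.
Integral + boundary = 0.362227.
k=1: B_{2}/(2)! × [f^{(1)}(37) − f^{(1)}(3)] = 1/12 × (-3.94843e-05 − (-0.0740741)) = 0.00616955.
Partial sum through k=1: 0.368397.
k=2: B_{4}/(4)! × [f^{(3)}(37) − f^{(3)}(3)] = −1/720 × (-3.46101e-07 − (-0.0987654)) = -0.000137174.
Partial sum through k=2: 0.368259.
k=3: B_{6}/(6)! × [f^{(5)}(37) − f^{(5)}(3)] = 1/30240 × (-7.58439e-09 − (-0.329218)) = 1.08868e-05.
Partial sum through k=3: 0.368270.
k=4: B_{8}/(8)! × [f^{(7)}(37) − f^{(7)}(3)] = −1/1209600 × (-3.10245e-10 − (-2.04847)) = -1.69351e-06.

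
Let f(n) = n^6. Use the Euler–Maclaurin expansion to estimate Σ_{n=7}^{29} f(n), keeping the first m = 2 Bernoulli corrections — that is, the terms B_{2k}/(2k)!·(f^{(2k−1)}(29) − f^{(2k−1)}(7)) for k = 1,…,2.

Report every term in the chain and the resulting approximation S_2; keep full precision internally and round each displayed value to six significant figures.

The integral term ∫_7^29 x^6 dx = 2.46415e+09.
Boundary: ½(f(7) + f(29)) = ½(117649 + 5.94823e+08) = 2.97470e+08.
Integral + boundary = 2.76162e+09.
Correction k=1: B_{2}/2! · (f^{(1)}(29) − f^{(1)}(7)) = 1/12 · (1.23067e+08 − 100842) = 1.02472e+07.
Running total after k=1: 2.77187e+09.
Correction k=2: B_{4}/4! · (f^{(3)}(29) − f^{(3)}(7)) = −1/720 · (2.92668e+06 − 41160.0) = -4007.67.

S_2 ≈ 2.77186e+09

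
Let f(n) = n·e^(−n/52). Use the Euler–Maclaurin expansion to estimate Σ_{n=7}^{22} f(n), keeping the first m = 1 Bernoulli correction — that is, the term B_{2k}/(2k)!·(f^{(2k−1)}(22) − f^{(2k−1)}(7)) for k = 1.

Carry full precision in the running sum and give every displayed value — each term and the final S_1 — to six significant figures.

S_1 ≈ 171.276

The integral term ∫_7^22 x·e^(−x/52) dx = 161.043.
½[f(7) + f(22)] = ½[6.11836 + 14.4106] = 10.2645.
Running total after boundary: 171.307.
Order-1 term: 1/12 · (0.377901 − 0.756391) = -0.0315409.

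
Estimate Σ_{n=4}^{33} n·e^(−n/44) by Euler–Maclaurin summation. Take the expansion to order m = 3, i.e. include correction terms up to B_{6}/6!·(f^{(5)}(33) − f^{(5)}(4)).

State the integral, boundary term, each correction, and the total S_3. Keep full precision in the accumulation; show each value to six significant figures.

Integral: ∫_4^33 x·e^(−x/44) dx = 328.091.
Endpoint term: (f(4) + f(33))/2 = (3.65240 + 15.5881)/2 = 9.62025.
Running total after boundary: 337.711.
k=1: B_{2}/(2)! × [f^{(1)}(33) − f^{(1)}(4)] = 1/12 × (0.118092 − 0.830092) = -0.0593333.
Partial sum through k=1: 337.652.
k=2: B_{4}/(4)! × [f^{(3)}(33) − f^{(3)}(4)] = −1/720 × (0.000548980 − 0.00137205) = 1.14316e-06.
Partial sum through k=2: 337.652.
k=3: B_{6}/(6)! × [f^{(5)}(33) − f^{(5)}(4)] = 1/30240 × (5.35621e-07 − 1.19594e-06) = -2.18359e-11.

S_3 ≈ 337.652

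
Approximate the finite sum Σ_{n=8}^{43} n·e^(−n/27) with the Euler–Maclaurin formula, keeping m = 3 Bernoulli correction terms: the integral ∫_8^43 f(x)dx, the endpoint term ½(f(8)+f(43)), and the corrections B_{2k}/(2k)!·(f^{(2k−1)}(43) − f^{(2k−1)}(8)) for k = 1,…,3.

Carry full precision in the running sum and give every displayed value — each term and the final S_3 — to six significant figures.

S_3 ≈ 325.543

The integral term ∫_8^43 x·e^(−x/27) dx = 318.249.
Boundary: ½(f(8) + f(43)) = ½(5.94854 + 8.74610) = 7.34732.
Running total after boundary: 325.597.
Correction k=1: B_{2}/2! · (f^{(1)}(43) − f^{(1)}(8)) = 1/12 · (-0.120532 − 0.523251) = -0.0536486.
Partial sum through k=1: 325.543.
Correction k=2: B_{4}/4! · (f^{(3)}(43) − f^{(3)}(8)) = −1/720 · (0.000392679 − 0.00275773) = 3.28479e-06.
Partial sum through k=2: 325.543.
Correction k=3: B_{6}/6! · (f^{(5)}(43) − f^{(5)}(8)) = 1/30240 · (1.30411e-06 − 6.58120e-06) = -1.74507e-10.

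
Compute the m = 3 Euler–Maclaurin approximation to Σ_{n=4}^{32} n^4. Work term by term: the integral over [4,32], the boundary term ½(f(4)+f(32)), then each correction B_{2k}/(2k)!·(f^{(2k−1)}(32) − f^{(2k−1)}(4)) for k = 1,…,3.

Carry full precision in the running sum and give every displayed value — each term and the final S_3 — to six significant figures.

S_3 ≈ 7.24600e+06

Integral: ∫_4^32 x^4 dx = 6.71068e+06.
Boundary: ½(f(4) + f(32)) = ½(256.000 + 1.04858e+06) = 524416.
Running total after boundary: 7.23510e+06.
Correction k=1: B_{2}/2! · (f^{(1)}(32) − f^{(1)}(4)) = 1/12 · (131072 − 256.000) = 10901.3.
Partial sum through k=1: 7.24600e+06.
Correction k=2: B_{4}/4! · (f^{(3)}(32) − f^{(3)}(4)) = −1/720 · (768.000 − 96.0000) = -0.933333.
Partial sum through k=2: 7.24600e+06.
Correction k=3: B_{6}/6! · (f^{(5)}(32) − f^{(5)}(4)) = 1/30240 · (0.00000 − 0.00000) = 0.00000.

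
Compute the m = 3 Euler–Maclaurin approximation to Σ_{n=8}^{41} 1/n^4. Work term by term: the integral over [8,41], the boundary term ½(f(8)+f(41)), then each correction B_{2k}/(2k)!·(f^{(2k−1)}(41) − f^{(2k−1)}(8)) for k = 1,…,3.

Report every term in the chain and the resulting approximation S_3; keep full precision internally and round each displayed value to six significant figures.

S_3 ≈ 0.000778544

The integral term ∫_8^41 1/x^4 dx = 0.000646205.
Endpoint term: (f(8) + f(41))/2 = (0.000244141 + 3.53887e-07)/2 = 0.000122247.
So far: 0.000768452.
k=1: B_{2}/(2)! × [f^{(1)}(41) − f^{(1)}(8)] = 1/12 × (-3.45256e-08 − (-0.000122070)) = 1.01696e-05.
After k=1: 0.000778622.
k=2: B_{4}/(4)! × [f^{(3)}(41) − f^{(3)}(8)] = −1/720 × (-6.16161e-10 − (-5.72205e-05)) = -7.94720e-08.
After k=2: 0.000778543.
k=3: B_{6}/(6)! × [f^{(5)}(41) − f^{(5)}(8)] = 1/30240 × (-2.05265e-11 − (-5.00679e-05)) = 1.65568e-09.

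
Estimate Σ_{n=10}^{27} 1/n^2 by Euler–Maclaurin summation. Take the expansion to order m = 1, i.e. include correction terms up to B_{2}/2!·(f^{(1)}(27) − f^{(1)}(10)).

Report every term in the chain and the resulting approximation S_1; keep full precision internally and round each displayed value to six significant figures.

S_1 ≈ 0.0688070

The integral term ∫_10^27 1/x^2 dx = 0.0629630.
½[f(10) + f(27)] = ½[0.0100000 + 0.00137174] = 0.00568587.
Running total after boundary: 0.0686488.
Order-1 term: 1/12 · (-0.000101611 − (-0.00200000)) = 0.000158199.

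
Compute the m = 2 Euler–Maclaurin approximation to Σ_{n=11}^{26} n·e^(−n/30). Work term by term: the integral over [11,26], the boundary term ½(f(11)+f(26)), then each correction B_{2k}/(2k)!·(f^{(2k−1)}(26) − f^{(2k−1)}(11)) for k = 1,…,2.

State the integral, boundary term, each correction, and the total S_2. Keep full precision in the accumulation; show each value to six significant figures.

S_2 ≈ 155.496

The integral term ∫_11^26 x·e^(−x/30) dx = 146.251.
Endpoint term: (f(11) + f(26))/2 = (7.62345 + 10.9291)/2 = 9.27628.
So far: 155.528.
k=1: B_{2}/(2)! × [f^{(1)}(26) − f^{(1)}(11)] = 1/12 × (0.0560467 − 0.438926) = -0.0319066.
Partial sum through k=1: 155.496.
k=2: B_{4}/(4)! × [f^{(3)}(26) − f^{(3)}(11)] = −1/720 × (0.000996386 − 0.00202779) = 1.43250e-06.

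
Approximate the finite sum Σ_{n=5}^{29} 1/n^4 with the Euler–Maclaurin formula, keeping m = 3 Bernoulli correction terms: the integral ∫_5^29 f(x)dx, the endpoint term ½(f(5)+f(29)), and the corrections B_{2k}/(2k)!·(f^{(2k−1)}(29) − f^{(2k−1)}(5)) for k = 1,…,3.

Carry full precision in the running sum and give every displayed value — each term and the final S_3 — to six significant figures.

The integral term ∫_5^29 1/x^4 dx = 0.00265300.
Endpoint term: (f(5) + f(29))/2 = (0.00160000 + 1.41387e-06)/2 = 0.000800707.
Integral + boundary = 0.00345371.
Correction k=1: B_{2}/2! · (f^{(1)}(29) − f^{(1)}(5)) = 1/12 · (-1.95016e-07 − (-0.00128000)) = 0.000106650.
Partial sum through k=1: 0.00356036.
Correction k=2: B_{4}/4! · (f^{(3)}(29) − f^{(3)}(5)) = −1/720 · (-6.95657e-09 − (-0.00153600)) = -2.13332e-06.
Partial sum through k=2: 0.00355822.
Correction k=3: B_{6}/6! · (f^{(5)}(29) − f^{(5)}(5)) = 1/30240 · (-4.63220e-10 − (-0.00344064)) = 1.13778e-07.

S_3 ≈ 0.00355834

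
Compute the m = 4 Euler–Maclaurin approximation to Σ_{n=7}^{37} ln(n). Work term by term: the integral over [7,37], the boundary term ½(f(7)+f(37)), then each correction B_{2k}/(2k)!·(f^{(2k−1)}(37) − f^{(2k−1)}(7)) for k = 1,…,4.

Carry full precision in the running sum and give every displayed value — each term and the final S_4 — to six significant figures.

Integral: ∫_7^37 ln(x) dx = 89.9826.
½[f(7) + f(37)] = ½[1.94591 + 3.61092] = 2.77841.
Integral + boundary = 92.7610.
Correction k=1: B_{2}/2! · (f^{(1)}(37) − f^{(1)}(7)) = 1/12 · (0.0270270 − 0.142857) = -0.00965251.
Partial sum through k=1: 92.7514.
Correction k=2: B_{4}/4! · (f^{(3)}(37) − f^{(3)}(7)) = −1/720 · (3.94843e-05 − 0.00583090) = 8.04364e-06.
Partial sum through k=2: 92.7514.
Correction k=3: B_{6}/6! · (f^{(5)}(37) − f^{(5)}(7)) = 1/30240 · (3.46101e-07 − 0.00142798) = -4.72100e-08.
Partial sum through k=3: 92.7514.
Correction k=4: B_{8}/8! · (f^{(7)}(37) − f^{(7)}(7)) = −1/1209600 · (7.58439e-09 − 0.000874271) = 7.22771e-10.

S_4 ≈ 92.7514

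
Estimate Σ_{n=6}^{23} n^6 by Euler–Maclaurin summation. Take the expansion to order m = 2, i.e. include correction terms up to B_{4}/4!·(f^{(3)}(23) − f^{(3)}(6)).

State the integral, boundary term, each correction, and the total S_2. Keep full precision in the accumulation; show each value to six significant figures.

S_2 ≈ 5.63617e+08

The integral term ∫_6^23 x^6 dx = 4.86364e+08.
Boundary: ½(f(6) + f(23)) = ½(46656.0 + 1.48036e+08) = 7.40413e+07.
Integral + boundary = 5.60405e+08.
Order-1 term: 1/12 · (3.86181e+07 − 46656.0) = 3.21428e+06.
Partial sum through k=1: 5.63619e+08.
Order-2 term: −1/720 · (1.46004e+06 − 25920.0) = -1991.83.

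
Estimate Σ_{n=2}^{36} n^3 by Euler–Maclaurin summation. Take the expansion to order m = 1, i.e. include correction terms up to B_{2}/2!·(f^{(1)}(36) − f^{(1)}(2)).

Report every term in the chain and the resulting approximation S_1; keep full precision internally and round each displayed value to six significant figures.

S_1 ≈ 443555

Integral: ∫_2^36 x^3 dx = 419900.
Boundary: ½(f(2) + f(36)) = ½(8.00000 + 46656.0) = 23332.0.
Integral + boundary = 443232.
Order-1 term: 1/12 · (3888.00 − 12.0000) = 323.000.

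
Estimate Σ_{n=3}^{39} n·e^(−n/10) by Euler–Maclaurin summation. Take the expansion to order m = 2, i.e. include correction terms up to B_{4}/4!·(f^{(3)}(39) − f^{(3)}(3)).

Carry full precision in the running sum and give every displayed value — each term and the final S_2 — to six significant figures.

S_2 ≈ 87.8457

The integral term ∫_3^39 x·e^(−x/10) dx = 86.3878.
Boundary: ½(f(3) + f(39)) = ½(2.22245 + 0.789435) = 1.50594.
So far: 87.8938.
Order-1 term: 1/12 · (-0.0587015 − 0.518573) = -0.0481062.
Partial sum through k=1: 87.8457.
Order-2 term: −1/720 · (-0.000182177 − 0.0200021) = 2.80337e-05.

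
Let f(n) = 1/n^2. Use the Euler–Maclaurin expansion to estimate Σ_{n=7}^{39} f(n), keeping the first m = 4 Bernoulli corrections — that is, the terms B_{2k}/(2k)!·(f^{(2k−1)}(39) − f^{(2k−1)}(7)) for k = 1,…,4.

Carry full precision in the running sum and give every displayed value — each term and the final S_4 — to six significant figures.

Integral: ∫_7^39 1/x^2 dx = 0.117216.
Endpoint term: (f(7) + f(39))/2 = (0.0204082 + 0.000657462)/2 = 0.0105328.
Integral + boundary = 0.127749.
Order-1 term: 1/12 · (-3.37160e-05 − (-0.00583090)) = 0.000483099.
After k=1: 0.128232.
Order-2 term: −1/720 · (-2.66004e-07 − (-0.00142798)) = -1.98293e-06.
After k=2: 0.128230.
Order-3 term: 1/30240 · (-5.24663e-09 − (-0.000874271)) = 2.89109e-08.
After k=3: 0.128230.
Order-4 term: −1/1209600 · (-1.93170e-10 − (-0.000999167)) = -8.26031e-10.

S_4 ≈ 0.128230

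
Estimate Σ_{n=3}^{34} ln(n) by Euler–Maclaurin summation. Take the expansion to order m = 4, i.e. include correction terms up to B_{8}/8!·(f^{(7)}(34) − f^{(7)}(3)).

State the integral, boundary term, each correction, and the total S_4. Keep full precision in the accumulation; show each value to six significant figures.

S_4 ≈ 87.8877

∫_3^34 ln(x) dx evaluates to 85.6004.
½[f(3) + f(34)] = ½[1.09861 + 3.52636] = 2.31249.
Integral + boundary = 87.9129.
Order-1 term: 1/12 · (0.0294118 − 0.333333) = -0.0253268.
After k=1: 87.8876.
Order-2 term: −1/720 · (5.08854e-05 − 0.0740741) = 0.000102810.
After k=2: 87.8877.
Order-3 term: 1/30240 · (5.28222e-07 − 0.0987654) = -3.26604e-06.
After k=3: 87.8877.
Order-4 term: −1/1209600 · (1.37082e-08 − 0.329218) = 2.72171e-07.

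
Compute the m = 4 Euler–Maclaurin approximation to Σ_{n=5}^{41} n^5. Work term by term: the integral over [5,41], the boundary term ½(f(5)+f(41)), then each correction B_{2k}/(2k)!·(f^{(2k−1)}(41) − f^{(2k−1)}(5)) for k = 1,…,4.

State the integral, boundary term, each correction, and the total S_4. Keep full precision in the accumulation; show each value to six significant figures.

S_4 ≈ 8.50788e+08

Integral: ∫_5^41 x^5 dx = 7.91681e+08.
Endpoint term: (f(5) + f(41))/2 = (3125.00 + 1.15856e+08)/2 = 5.79297e+07.
So far: 8.49611e+08.
k=1: B_{2}/(2)! × [f^{(1)}(41) − f^{(1)}(5)] = 1/12 × (1.41288e+07 − 3125.00) = 1.17714e+06.
Partial sum through k=1: 8.50788e+08.
k=2: B_{4}/(4)! × [f^{(3)}(41) − f^{(3)}(5)] = −1/720 × (100860 − 1500.00) = -138.000.
Partial sum through k=2: 8.50788e+08.
k=3: B_{6}/(6)! × [f^{(5)}(41) − f^{(5)}(5)] = 1/30240 × (120.000 − 120.000) = 0.00000.
Partial sum through k=3: 8.50788e+08.
k=4: B_{8}/(8)! × [f^{(7)}(41) − f^{(7)}(5)] = −1/1209600 × (0.00000 − 0.00000) = 0.00000.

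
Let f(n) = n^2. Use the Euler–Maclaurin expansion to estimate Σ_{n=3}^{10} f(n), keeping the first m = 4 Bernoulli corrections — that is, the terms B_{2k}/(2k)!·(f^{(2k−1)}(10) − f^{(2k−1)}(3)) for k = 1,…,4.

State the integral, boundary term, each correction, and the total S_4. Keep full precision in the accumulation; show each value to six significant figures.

The integral term ∫_3^10 x^2 dx = 324.333.
½[f(3) + f(10)] = ½[9.00000 + 100.000] = 54.5000.
Running total after boundary: 378.833.
Correction k=1: B_{2}/2! · (f^{(1)}(10) − f^{(1)}(3)) = 1/12 · (20.0000 − 6.00000) = 1.16667.
Partial sum through k=1: 380.000.
Correction k=2: B_{4}/4! · (f^{(3)}(10) − f^{(3)}(3)) = −1/720 · (0.00000 − 0.00000) = 0.00000.
Partial sum through k=2: 380.000.
Correction k=3: B_{6}/6! · (f^{(5)}(10) − f^{(5)}(3)) = 1/30240 · (0.00000 − 0.00000) = 0.00000.
Partial sum through k=3: 380.000.
Correction k=4: B_{8}/8! · (f^{(7)}(10) − f^{(7)}(3)) = −1/1209600 · (0.00000 − 0.00000) = 0.00000.

S_4 ≈ 380.000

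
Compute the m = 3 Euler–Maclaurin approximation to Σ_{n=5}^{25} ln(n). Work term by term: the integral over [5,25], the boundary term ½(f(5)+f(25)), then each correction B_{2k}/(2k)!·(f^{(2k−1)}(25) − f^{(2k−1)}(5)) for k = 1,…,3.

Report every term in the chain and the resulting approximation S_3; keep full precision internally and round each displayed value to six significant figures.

S_3 ≈ 54.8256

∫_5^25 ln(x) dx evaluates to 52.4247.
½[f(5) + f(25)] = ½[1.60944 + 3.21888] = 2.41416.
Integral + boundary = 54.8389.
Correction k=1: B_{2}/2! · (f^{(1)}(25) − f^{(1)}(5)) = 1/12 · (0.0400000 − 0.200000) = -0.0133333.
Partial sum through k=1: 54.8255.
Correction k=2: B_{4}/4! · (f^{(3)}(25) − f^{(3)}(5)) = −1/720 · (0.000128000 − 0.0160000) = 2.20444e-05.
Partial sum through k=2: 54.8256.
Correction k=3: B_{6}/6! · (f^{(5)}(25) − f^{(5)}(5)) = 1/30240 · (2.45760e-06 − 0.00768000) = -2.53887e-07.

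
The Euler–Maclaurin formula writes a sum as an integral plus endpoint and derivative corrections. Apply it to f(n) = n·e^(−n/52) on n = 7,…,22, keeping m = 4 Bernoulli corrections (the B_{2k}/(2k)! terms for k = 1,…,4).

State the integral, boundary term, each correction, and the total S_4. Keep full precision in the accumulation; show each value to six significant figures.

S_4 ≈ 171.276

The integral term ∫_7^22 x·e^(−x/52) dx = 161.043.
Endpoint term: (f(7) + f(22))/2 = (6.11836 + 14.4106)/2 = 10.2645.
Integral + boundary = 171.307.
Order-1 term: 1/12 · (0.377901 − 0.756391) = -0.0315409.
Running total after k=1: 171.276.
Order-2 term: −1/720 · (0.000624245 − 0.000926219) = 4.19408e-07.
Running total after k=2: 171.276.
Order-3 term: 1/30240 · (4.10034e-07 − 5.81622e-07) = -5.67421e-12.
Running total after k=3: 171.276.
Order-4 term: −1/1209600 · (2.17903e-10 − 3.03516e-10) = 7.07784e-17.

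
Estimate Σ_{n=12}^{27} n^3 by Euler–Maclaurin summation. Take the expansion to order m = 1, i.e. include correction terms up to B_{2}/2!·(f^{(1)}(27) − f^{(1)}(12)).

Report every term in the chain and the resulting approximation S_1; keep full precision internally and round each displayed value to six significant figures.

S_1 ≈ 138528

Integral: ∫_12^27 x^3 dx = 127676.
Boundary: ½(f(12) + f(27)) = ½(1728.00 + 19683.0) = 10705.5.
Running total after boundary: 138382.
Correction k=1: B_{2}/2! · (f^{(1)}(27) − f^{(1)}(12)) = 1/12 · (2187.00 − 432.000) = 146.250.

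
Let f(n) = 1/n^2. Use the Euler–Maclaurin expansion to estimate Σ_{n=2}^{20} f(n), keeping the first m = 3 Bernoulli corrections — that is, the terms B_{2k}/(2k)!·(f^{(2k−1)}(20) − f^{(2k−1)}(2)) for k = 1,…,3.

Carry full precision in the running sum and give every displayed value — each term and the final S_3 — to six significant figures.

S_3 ≈ 0.596207

The integral term ∫_2^20 1/x^2 dx = 0.450000.
Endpoint term: (f(2) + f(20))/2 = (0.250000 + 0.00250000)/2 = 0.126250.
Integral + boundary = 0.576250.
k=1: B_{2}/(2)! × [f^{(1)}(20) − f^{(1)}(2)] = 1/12 × (-0.000250000 − (-0.250000)) = 0.0208125.
After k=1: 0.597063.
k=2: B_{4}/(4)! × [f^{(3)}(20) − f^{(3)}(2)] = −1/720 × (-7.50000e-06 − (-0.750000)) = -0.00104166.
After k=2: 0.596021.
k=3: B_{6}/(6)! × [f^{(5)}(20) − f^{(5)}(2)] = 1/30240 × (-5.62500e-07 − (-5.62500)) = 0.000186012.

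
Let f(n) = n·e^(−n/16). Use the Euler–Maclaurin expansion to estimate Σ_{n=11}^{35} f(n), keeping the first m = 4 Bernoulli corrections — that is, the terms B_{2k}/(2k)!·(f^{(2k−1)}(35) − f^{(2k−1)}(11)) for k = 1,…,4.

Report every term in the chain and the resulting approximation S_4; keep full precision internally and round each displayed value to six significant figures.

S_4 ≈ 130.375

The integral term ∫_11^35 x·e^(−x/16) dx = 125.671.
Endpoint term: (f(11) + f(35))/2 = (5.53115 + 3.92689)/2 = 4.72902.
Integral + boundary = 130.400.
Correction k=1: B_{2}/2! · (f^{(1)}(35) − f^{(1)}(11)) = 1/12 · (-0.133234 − 0.157135) = -0.0241974.
Partial sum through k=1: 130.375.
Correction k=2: B_{4}/4! · (f^{(3)}(35) − f^{(3)}(11)) = −1/720 · (0.000356094 − 0.00454218) = 5.81401e-06.
Partial sum through k=2: 130.375.
Correction k=3: B_{6}/6! · (f^{(5)}(35) − f^{(5)}(11)) = 1/30240 · (4.81497e-06 − 3.30881e-05) = -9.34958e-10.
Partial sum through k=3: 130.375.
Correction k=4: B_{8}/8! · (f^{(7)}(35) − f^{(7)}(11)) = −1/1209600 · (3.21834e-08 − 1.89193e-07) = 1.29803e-13.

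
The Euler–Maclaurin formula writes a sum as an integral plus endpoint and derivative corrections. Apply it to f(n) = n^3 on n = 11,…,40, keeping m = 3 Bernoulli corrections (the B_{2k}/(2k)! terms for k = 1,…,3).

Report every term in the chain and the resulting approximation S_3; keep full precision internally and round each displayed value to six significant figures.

S_3 ≈ 669375

Integral: ∫_11^40 x^3 dx = 636340.
Endpoint term: (f(11) + f(40))/2 = (1331.00 + 64000.0)/2 = 32665.5.
So far: 669005.
Order-1 term: 1/12 · (4800.00 − 363.000) = 369.750.
After k=1: 669375.
Order-2 term: −1/720 · (6.00000 − 6.00000) = 0.00000.
After k=2: 669375.
Order-3 term: 1/30240 · (0.00000 − 0.00000) = 0.00000.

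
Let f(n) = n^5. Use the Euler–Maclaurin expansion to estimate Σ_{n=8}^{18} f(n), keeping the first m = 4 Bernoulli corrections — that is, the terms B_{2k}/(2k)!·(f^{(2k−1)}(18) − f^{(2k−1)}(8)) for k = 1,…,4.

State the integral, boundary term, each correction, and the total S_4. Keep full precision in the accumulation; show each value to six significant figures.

Integral: ∫_8^18 x^5 dx = 5.62501e+06.
½[f(8) + f(18)] = ½[32768.0 + 1.88957e+06] = 961168.
Running total after boundary: 6.58618e+06.
k=1: B_{2}/(2)! × [f^{(1)}(18) − f^{(1)}(8)] = 1/12 × (524880 − 20480.0) = 42033.3.
Partial sum through k=1: 6.62821e+06.
k=2: B_{4}/(4)! × [f^{(3)}(18) − f^{(3)}(8)] = −1/720 × (19440.0 − 3840.00) = -21.6667.
Partial sum through k=2: 6.62819e+06.
k=3: B_{6}/(6)! × [f^{(5)}(18) − f^{(5)}(8)] = 1/30240 × (120.000 − 120.000) = 0.00000.
Partial sum through k=3: 6.62819e+06.
k=4: B_{8}/(8)! × [f^{(7)}(18) − f^{(7)}(8)] = −1/1209600 × (0.00000 − 0.00000) = 0.00000.

S_4 ≈ 6.62819e+06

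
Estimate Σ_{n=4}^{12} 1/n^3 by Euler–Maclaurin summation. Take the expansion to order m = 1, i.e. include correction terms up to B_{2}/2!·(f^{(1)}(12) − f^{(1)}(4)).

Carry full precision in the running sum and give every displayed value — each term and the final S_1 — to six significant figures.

∫_4^12 1/x^3 dx evaluates to 0.0277778.
Boundary: ½(f(4) + f(12)) = ½(0.0156250 + 0.000578704) = 0.00810185.
Running total after boundary: 0.0358796.
k=1: B_{2}/(2)! × [f^{(1)}(12) − f^{(1)}(4)] = 1/12 × (-0.000144676 − (-0.0117188)) = 0.000964506.

S_1 ≈ 0.0368441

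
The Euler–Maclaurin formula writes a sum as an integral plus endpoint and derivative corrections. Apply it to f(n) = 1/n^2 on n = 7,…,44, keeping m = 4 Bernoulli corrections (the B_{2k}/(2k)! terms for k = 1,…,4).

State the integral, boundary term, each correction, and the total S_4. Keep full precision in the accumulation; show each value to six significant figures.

S_4 ≈ 0.131074

∫_7^44 1/x^2 dx evaluates to 0.120130.
Boundary: ½(f(7) + f(44)) = ½(0.0204082 + 0.000516529) = 0.0104623.
Integral + boundary = 0.130592.
Order-1 term: 1/12 · (-2.34786e-05 − (-0.00583090)) = 0.000483952.
Partial sum through k=1: 0.131076.
Order-2 term: −1/720 · (-1.45528e-07 − (-0.00142798)) = -1.98310e-06.
Partial sum through k=2: 0.131074.
Order-3 term: 1/30240 · (-2.25509e-09 − (-0.000874271)) = 2.89110e-08.
Partial sum through k=3: 0.131074.
Order-4 term: −1/1209600 · (-6.52299e-11 − (-0.000999167)) = -8.26031e-10.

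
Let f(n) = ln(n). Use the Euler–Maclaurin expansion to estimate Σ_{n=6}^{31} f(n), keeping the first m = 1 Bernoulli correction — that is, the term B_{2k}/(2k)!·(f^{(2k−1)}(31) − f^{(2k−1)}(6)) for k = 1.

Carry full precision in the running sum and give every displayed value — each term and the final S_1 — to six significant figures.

Integral: ∫_6^31 ln(x) dx = 70.7030.
Endpoint term: (f(6) + f(31))/2 = (1.79176 + 3.43399)/2 = 2.61287.
Integral + boundary = 73.3159.
Order-1 term: 1/12 · (0.0322581 − 0.166667) = -0.0112007.

S_1 ≈ 73.3047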